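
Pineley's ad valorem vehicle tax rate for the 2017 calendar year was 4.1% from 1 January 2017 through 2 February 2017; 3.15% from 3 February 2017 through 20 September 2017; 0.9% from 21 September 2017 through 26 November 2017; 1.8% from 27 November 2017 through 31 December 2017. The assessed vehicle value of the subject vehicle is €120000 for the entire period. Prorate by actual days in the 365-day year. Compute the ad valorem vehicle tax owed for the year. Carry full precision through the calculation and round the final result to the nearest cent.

€3232.11

1 January – 2 February 2017: 33 days at 4.1% → €120000 × 4.1% × 33/365 = €444.8219
3 February – 20 September 2017: 230 days at 3.15% → €120000 × 3.15% × 230/365 = €2381.9178
21 September – 26 November 2017: 67 days at 0.9% → €120000 × 0.9% × 67/365 = €198.2466
27 November – 31 December 2017: 35 days at 1.8% → €120000 × 1.8% × 35/365 = €207.1233
Total = €3232.1096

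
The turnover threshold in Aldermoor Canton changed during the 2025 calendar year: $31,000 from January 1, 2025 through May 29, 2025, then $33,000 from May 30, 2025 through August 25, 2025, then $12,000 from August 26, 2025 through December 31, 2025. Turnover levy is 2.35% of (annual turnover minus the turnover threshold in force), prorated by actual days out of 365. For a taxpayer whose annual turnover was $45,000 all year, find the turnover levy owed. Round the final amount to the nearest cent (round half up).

January 1 – May 29, 2025: 149 days, exemption $31,000 → ($45,000 − $31,000) × 2.35% × 149/365 = $134.3041
May 30 – August 25, 2025: 88 days, exemption $33,000 → ($45,000 − $33,000) × 2.35% × 88/365 = $67.9890
August 26 – December 31, 2025: 128 days, exemption $12,000 → ($45,000 − $12,000) × 2.35% × 128/365 = $271.9562
Total = $474.2493

$474.25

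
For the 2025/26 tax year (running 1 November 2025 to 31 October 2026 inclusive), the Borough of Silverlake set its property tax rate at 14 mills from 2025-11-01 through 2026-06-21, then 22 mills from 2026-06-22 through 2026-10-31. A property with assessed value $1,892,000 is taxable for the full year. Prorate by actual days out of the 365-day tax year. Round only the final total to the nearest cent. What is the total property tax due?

2025-11-01 to 2026-06-21: 233 days at 14 mills → $1,892,000 × 1.4% × 233/365 = $16,908.7781
2026-06-22 to 2026-10-31: 132 days at 22 mills → $1,892,000 × 2.2% × 132/365 = $15,053.0630
Total = $31,961.8411

$31,961.84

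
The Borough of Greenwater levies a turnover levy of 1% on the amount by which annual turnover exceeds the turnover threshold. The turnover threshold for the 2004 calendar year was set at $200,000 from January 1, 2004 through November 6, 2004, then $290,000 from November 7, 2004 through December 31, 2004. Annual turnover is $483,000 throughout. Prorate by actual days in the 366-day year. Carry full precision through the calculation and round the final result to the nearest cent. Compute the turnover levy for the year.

$2,694.75

January 1 – November 6, 2004: 311 days, exemption $200,000 → ($483,000 − $200,000) × 1% × 311/366 = $2,404.7268
November 7 – December 31, 2004: 55 days, exemption $290,000 → ($483,000 − $290,000) × 1% × 55/366 = $290.0273
Total = $2,694.7541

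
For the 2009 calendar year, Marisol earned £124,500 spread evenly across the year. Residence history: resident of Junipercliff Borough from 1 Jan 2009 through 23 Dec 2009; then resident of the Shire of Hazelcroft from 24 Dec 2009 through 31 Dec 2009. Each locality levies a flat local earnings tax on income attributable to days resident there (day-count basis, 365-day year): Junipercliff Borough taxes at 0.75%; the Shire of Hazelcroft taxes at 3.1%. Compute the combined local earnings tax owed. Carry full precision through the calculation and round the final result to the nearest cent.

£997.88

Junipercliff Borough, 1 Jan – 23 Dec 2009: 357 days → £124,500 × 0.75% × 357/365 = £913.2842
The Shire of Hazelcroft, 24 Dec – 31 Dec 2009: 8 days → £124,500 × 3.1% × 8/365 = £84.5918
Total = £997.8760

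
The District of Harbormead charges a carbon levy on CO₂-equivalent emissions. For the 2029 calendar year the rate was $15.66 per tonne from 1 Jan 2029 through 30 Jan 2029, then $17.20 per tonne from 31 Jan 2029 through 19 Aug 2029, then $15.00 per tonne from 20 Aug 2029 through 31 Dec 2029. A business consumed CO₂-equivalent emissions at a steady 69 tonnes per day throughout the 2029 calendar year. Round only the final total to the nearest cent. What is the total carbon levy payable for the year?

1 Jan – 30 Jan 2029: 30 days × 69 tonnes/day = 2,070 tonnes at $15.66/tonne → $32,416.20
31 Jan – 19 Aug 2029: 201 days × 69 tonnes/day = 13,869 tonnes at $17.20/tonne → $238,546.80
20 Aug – 31 Dec 2029: 134 days × 69 tonnes/day = 9,246 tonnes at $15.00/tonne → $138,690.00

$409,653.00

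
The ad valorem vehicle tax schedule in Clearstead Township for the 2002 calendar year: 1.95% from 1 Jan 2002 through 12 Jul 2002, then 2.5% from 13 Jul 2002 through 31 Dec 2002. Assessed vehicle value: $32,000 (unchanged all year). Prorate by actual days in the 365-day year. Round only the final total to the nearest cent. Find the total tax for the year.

1 Jan – 12 Jul 2002: 193 days at 1.95% → $32,000 × 1.95% × 193/365 = $329.9507
13 Jul – 31 Dec 2002: 172 days at 2.5% → $32,000 × 2.5% × 172/365 = $376.9863
Total = $706.9370

$706.94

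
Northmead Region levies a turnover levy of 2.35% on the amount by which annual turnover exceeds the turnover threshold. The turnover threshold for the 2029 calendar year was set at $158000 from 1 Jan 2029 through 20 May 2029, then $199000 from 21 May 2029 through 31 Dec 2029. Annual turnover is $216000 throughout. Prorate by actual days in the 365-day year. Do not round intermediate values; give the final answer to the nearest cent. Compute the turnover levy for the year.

$769.06

1 Jan – 20 May 2029: 140 days, exemption $158000 → ($216000 − $158000) × 2.35% × 140/365 = $522.7945
21 May – 31 Dec 2029: 225 days, exemption $199000 → ($216000 − $199000) × 2.35% × 225/365 = $246.2671
Total = $769.0616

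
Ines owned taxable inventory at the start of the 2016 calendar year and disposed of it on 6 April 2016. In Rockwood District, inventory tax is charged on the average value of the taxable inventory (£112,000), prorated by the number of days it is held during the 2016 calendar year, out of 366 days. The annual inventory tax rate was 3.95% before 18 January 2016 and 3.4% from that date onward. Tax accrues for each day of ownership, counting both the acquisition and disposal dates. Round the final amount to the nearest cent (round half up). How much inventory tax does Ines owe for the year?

£1,037.84

1 January – 17 January 2016: 17 days at 3.95% → £112,000 × 3.95% × 17/366 = £205.4863
18 January – 6 April 2016: 80 days at 3.4% → £112,000 × 3.4% × 80/366 = £832.3497
Total = £1,037.8361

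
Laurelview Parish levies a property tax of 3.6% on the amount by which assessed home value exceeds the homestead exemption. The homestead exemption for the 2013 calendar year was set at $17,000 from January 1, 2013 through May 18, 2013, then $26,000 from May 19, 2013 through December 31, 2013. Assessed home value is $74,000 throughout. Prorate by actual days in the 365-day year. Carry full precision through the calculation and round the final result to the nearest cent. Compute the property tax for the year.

January 1 – May 18, 2013: 138 days, exemption $17,000 → ($74,000 − $17,000) × 3.6% × 138/365 = $775.8247
May 19 – December 31, 2013: 227 days, exemption $26,000 → ($74,000 − $26,000) × 3.6% × 227/365 = $1,074.6740
Total = $1,850.4986

$1,850.50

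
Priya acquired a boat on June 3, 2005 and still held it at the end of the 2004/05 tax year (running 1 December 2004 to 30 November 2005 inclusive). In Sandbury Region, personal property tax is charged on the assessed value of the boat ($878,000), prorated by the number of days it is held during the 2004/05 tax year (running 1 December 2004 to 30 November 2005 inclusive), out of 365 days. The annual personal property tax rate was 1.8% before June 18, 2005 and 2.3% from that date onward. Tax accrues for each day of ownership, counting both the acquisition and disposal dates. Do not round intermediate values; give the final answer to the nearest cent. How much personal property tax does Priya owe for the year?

$9,833.60

June 3 – June 17, 2005: 15 days at 1.8% → $878,000 × 1.8% × 15/365 = $649.4795
June 18 – November 30, 2005: 166 days at 2.3% → $878,000 × 2.3% × 166/365 = $9,184.1205
Total = $9,833.6000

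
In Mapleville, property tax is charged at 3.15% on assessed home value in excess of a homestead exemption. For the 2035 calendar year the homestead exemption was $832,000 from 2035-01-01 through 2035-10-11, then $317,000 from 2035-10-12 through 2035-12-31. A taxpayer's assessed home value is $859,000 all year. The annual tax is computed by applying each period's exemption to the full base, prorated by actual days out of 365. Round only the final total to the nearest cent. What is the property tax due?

2035-01-01 to 2035-10-11: 284 days, exemption $832,000 → ($859,000 − $832,000) × 3.15% × 284/365 = $661.7589
2035-10-12 to 2035-12-31: 81 days, exemption $317,000 → ($859,000 − $317,000) × 3.15% × 81/365 = $3,788.8027
Total = $4,450.5616

$4,450.56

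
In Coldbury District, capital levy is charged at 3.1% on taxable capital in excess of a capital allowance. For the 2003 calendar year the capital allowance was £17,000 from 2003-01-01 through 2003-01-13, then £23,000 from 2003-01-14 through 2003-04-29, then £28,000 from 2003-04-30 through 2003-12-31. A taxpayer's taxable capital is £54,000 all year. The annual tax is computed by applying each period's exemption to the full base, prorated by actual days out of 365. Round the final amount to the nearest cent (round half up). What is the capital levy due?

£863.16

2003-01-01 to 2003-01-13: 13 days, exemption £17,000 → (£54,000 − £17,000) × 3.1% × 13/365 = £40.8521
2003-01-14 to 2003-04-29: 106 days, exemption £23,000 → (£54,000 − £23,000) × 3.1% × 106/365 = £279.0849
2003-04-30 to 2003-12-31: 246 days, exemption £28,000 → (£54,000 − £28,000) × 3.1% × 246/365 = £543.2219
Total = £863.1589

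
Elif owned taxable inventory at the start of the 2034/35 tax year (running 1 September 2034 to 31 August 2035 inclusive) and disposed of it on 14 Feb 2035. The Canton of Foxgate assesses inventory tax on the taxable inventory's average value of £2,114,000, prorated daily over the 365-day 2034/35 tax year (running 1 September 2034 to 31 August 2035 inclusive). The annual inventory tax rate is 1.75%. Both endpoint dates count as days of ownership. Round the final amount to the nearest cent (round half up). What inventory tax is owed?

Days held (1 Sep 2034 – 14 Feb 2035): 167 out of 365
Tax = £2,114,000 × 1.75% × 167/365 = £16,926.4795

£16,926.48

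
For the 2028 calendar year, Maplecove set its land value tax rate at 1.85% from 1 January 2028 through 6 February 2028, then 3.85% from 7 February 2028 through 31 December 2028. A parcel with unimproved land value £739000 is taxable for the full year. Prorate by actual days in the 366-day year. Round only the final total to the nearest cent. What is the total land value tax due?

1 January – 6 February 2028: 37 days at 1.85% → £739000 × 1.85% × 37/366 = £1382.0915
7 February – 31 December 2028: 329 days at 3.85% → £739000 × 3.85% × 329/366 = £25575.2555
Total = £26957.3470

£26957.35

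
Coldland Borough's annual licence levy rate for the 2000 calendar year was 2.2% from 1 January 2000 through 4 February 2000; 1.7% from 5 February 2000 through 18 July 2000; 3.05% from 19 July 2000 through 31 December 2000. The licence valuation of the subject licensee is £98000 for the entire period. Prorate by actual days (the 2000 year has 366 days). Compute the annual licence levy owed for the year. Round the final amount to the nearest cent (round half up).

£2312.91

1 January – 4 February 2000: 35 days at 2.2% → £98000 × 2.2% × 35/366 = £206.1749
5 February – 18 July 2000: 165 days at 1.7% → £98000 × 1.7% × 165/366 = £751.0656
19 July – 31 December 2000: 166 days at 3.05% → £98000 × 3.05% × 166/366 = £1355.6667
Total = £2312.9071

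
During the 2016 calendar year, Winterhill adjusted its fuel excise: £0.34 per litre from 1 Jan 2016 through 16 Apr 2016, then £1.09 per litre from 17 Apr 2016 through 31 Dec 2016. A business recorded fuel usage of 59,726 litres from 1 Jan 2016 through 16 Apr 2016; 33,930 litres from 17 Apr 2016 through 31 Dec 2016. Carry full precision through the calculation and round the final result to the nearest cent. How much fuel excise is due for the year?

1 Jan – 16 Apr 2016: 59,726 litres at £0.34/litre → £20,306.84
17 Apr – 31 Dec 2016: 33,930 litres at £1.09/litre → £36,983.70

£57,290.54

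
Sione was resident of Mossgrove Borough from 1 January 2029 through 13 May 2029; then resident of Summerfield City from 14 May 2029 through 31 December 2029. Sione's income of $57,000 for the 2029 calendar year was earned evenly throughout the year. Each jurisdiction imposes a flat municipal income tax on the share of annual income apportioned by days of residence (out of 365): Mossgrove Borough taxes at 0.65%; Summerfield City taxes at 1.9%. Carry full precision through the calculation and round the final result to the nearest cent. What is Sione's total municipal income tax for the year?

Mossgrove Borough, 1 January – 13 May 2029: 133 days → $57,000 × 0.65% × 133/365 = $135.0041
Summerfield City, 14 May – 31 December 2029: 232 days → $57,000 × 1.9% × 232/365 = $688.3726
Total = $823.3767

$823.38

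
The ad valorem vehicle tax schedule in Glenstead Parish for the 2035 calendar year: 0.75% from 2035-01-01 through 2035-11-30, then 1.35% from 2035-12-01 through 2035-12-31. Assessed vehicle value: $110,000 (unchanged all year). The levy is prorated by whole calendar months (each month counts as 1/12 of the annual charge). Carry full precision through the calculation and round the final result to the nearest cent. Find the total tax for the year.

2035-01-01 to 2035-11-30: 11 months at 0.75% → $110,000 × 0.75% × 11/12 = $756.2500
2035-12-01 to 2035-12-31: 1 month at 1.35% → $110,000 × 1.35% × 1/12 = $123.7500
Total = $880.0000

$880.00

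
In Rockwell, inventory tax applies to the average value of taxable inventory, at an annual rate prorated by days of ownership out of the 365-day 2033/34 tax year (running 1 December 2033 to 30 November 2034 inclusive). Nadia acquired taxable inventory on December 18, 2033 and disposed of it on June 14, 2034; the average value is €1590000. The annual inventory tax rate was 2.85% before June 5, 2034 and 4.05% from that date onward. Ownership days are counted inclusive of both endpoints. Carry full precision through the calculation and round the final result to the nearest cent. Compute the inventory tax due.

December 18, 2033 – June 4, 2034: 169 days at 2.85% → €1590000 × 2.85% × 169/365 = €20981.4658
June 5 – June 14, 2034: 10 days at 4.05% → €1590000 × 4.05% × 10/365 = €1764.2466
Total = €22745.7123

€22745.71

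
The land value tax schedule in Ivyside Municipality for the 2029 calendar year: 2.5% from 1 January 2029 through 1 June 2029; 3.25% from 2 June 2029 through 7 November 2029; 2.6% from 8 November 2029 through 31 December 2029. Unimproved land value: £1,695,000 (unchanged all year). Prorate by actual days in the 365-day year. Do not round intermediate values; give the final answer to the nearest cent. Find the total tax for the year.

£48,163.54

1 January – 1 June 2029: 152 days at 2.5% → £1,695,000 × 2.5% × 152/365 = £17,646.5753
2 June – 7 November 2029: 159 days at 3.25% → £1,695,000 × 3.25% × 159/365 = £23,997.0205
8 November – 31 December 2029: 54 days at 2.6% → £1,695,000 × 2.6% × 54/365 = £6,519.9452
Total = £48,163.5411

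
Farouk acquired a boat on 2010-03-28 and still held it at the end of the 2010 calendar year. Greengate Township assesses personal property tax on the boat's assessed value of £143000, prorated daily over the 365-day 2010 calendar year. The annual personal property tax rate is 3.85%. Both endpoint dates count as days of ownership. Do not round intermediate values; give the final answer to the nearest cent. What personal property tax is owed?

Days held (2010-03-28 to 2010-12-31): 279 out of 365
Tax = £143000 × 3.85% × 279/365 = £4208.3137

£4208.31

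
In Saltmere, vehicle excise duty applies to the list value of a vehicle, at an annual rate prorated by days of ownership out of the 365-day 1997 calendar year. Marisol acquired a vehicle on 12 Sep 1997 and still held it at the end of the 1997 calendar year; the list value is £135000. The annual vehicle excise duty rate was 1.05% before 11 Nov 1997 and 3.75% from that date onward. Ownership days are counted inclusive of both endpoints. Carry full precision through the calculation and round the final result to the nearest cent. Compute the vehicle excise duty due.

12 Sep – 10 Nov 1997: 60 days at 1.05% → £135000 × 1.05% × 60/365 = £233.0137
11 Nov – 31 Dec 1997: 51 days at 3.75% → £135000 × 3.75% × 51/365 = £707.3630
Total = £940.3767

£940.38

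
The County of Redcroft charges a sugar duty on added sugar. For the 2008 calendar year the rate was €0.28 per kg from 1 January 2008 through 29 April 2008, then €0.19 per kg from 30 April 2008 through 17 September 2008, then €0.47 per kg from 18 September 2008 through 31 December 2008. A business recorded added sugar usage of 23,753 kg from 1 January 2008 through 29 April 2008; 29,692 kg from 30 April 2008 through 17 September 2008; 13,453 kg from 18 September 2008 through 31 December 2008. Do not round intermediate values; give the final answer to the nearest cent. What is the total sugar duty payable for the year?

€18615.23

1 January – 29 April 2008: 23,753 kg at €0.28/kg → €6650.84
30 April – 17 September 2008: 29,692 kg at €0.19/kg → €5641.48
18 September – 31 December 2008: 13,453 kg at €0.47/kg → €6322.91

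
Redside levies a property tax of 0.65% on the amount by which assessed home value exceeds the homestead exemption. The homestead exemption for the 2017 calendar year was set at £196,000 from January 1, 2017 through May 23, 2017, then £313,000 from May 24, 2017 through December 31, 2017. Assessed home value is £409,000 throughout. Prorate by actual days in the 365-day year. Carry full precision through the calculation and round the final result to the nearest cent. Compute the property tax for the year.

£921.95

January 1 – May 23, 2017: 143 days, exemption £196,000 → (£409,000 − £196,000) × 0.65% × 143/365 = £542.4205
May 24 – December 31, 2017: 222 days, exemption £313,000 → (£409,000 − £313,000) × 0.65% × 222/365 = £379.5288
Total = £921.9493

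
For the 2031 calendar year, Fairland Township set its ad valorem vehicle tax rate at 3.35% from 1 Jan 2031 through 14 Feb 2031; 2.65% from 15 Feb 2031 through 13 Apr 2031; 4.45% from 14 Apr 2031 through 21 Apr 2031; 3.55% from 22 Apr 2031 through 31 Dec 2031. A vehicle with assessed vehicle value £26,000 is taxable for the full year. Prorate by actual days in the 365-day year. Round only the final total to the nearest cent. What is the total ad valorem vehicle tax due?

£884.53

1 Jan – 14 Feb 2031: 45 days at 3.35% → £26,000 × 3.35% × 45/365 = £107.3836
15 Feb – 13 Apr 2031: 58 days at 2.65% → £26,000 × 2.65% × 58/365 = £109.4849
14 Apr – 21 Apr 2031: 8 days at 4.45% → £26,000 × 4.45% × 8/365 = £25.3589
22 Apr – 31 Dec 2031: 254 days at 3.55% → £26,000 × 3.55% × 254/365 = £642.3068
Total = £884.5342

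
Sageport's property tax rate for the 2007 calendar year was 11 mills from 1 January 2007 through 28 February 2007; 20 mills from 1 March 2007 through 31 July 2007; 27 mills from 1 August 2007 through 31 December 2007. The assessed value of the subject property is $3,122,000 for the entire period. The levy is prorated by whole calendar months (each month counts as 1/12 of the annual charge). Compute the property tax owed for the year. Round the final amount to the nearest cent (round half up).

$66,862.83

1 January – 28 February 2007: 2 months at 11 mills → $3,122,000 × 1.1% × 2/12 = $5,723.6667
1 March – 31 July 2007: 5 months at 20 mills → $3,122,000 × 2% × 5/12 = $26,016.6667
1 August – 31 December 2007: 5 months at 27 mills → $3,122,000 × 2.7% × 5/12 = $35,122.5000
Total = $66,862.8333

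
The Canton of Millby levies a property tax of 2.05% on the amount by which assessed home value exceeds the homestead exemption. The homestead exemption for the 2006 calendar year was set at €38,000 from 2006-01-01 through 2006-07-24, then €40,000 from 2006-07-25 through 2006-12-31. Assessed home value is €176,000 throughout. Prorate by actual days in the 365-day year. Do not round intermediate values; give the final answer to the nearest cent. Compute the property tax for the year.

€2,811.03

2006-01-01 to 2006-07-24: 205 days, exemption €38,000 → (€176,000 − €38,000) × 2.05% × 205/365 = €1,588.8904
2006-07-25 to 2006-12-31: 160 days, exemption €40,000 → (€176,000 − €40,000) × 2.05% × 160/365 = €1,222.1370
Total = €2,811.0274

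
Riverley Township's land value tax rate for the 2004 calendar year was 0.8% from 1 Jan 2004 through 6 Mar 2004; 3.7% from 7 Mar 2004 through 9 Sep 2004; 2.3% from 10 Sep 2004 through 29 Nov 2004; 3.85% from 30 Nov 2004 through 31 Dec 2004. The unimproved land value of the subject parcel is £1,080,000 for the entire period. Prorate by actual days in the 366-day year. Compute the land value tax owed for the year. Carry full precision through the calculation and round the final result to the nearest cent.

£31,107.54

1 Jan – 6 Mar 2004: 66 days at 0.8% → £1,080,000 × 0.8% × 66/366 = £1,558.0328
7 Mar – 9 Sep 2004: 187 days at 3.7% → £1,080,000 × 3.7% × 187/366 = £20,416.7213
10 Sep – 29 Nov 2004: 81 days at 2.3% → £1,080,000 × 2.3% × 81/366 = £5,497.3770
30 Nov – 31 Dec 2004: 32 days at 3.85% → £1,080,000 × 3.85% × 32/366 = £3,635.4098
Total = £31,107.5410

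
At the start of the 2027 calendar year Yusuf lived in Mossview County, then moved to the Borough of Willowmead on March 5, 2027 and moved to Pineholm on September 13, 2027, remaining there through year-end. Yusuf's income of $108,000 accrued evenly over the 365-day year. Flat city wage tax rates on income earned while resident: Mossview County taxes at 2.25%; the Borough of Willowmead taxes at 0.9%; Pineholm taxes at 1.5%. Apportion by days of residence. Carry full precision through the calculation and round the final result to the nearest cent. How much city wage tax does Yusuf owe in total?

$1,418.94

Mossview County, January 1 – March 4, 2027: 63 days → $108,000 × 2.25% × 63/365 = $419.4247
The Borough of Willowmead, March 5 – September 12, 2027: 192 days → $108,000 × 0.9% × 192/365 = $511.2986
Pineholm, September 13 – December 31, 2027: 110 days → $108,000 × 1.5% × 110/365 = $488.2192
Total = $1,418.9425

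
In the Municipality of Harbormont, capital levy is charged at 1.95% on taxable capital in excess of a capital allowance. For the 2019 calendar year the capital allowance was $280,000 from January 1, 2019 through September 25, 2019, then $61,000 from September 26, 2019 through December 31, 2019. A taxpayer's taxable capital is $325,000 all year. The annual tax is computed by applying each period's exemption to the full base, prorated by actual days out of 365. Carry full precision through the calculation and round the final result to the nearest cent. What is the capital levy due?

$2,012.40

January 1 – September 25, 2019: 268 days, exemption $280,000 → ($325,000 − $280,000) × 1.95% × 268/365 = $644.3014
September 26 – December 31, 2019: 97 days, exemption $61,000 → ($325,000 − $61,000) × 1.95% × 97/365 = $1,368.0986
Total = $2,012.4000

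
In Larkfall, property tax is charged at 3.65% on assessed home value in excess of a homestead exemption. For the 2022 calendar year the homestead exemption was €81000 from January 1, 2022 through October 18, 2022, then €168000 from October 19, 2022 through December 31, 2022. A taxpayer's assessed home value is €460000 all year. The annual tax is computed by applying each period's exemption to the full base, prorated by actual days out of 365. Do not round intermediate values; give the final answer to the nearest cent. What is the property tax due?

€13189.70

January 1 – October 18, 2022: 291 days, exemption €81000 → (€460000 − €81000) × 3.65% × 291/365 = €11028.9000
October 19 – December 31, 2022: 74 days, exemption €168000 → (€460000 − €168000) × 3.65% × 74/365 = €2160.8000
Total = €13189.7000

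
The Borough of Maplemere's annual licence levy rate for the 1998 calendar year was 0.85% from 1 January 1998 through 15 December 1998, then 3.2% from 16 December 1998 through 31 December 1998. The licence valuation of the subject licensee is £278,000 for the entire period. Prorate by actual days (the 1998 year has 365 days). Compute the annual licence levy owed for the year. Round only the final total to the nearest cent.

£2,649.38

1 January – 15 December 1998: 349 days at 0.85% → £278,000 × 0.85% × 349/365 = £2,259.4164
16 December – 31 December 1998: 16 days at 3.2% → £278,000 × 3.2% × 16/365 = £389.9616
Total = £2,649.3781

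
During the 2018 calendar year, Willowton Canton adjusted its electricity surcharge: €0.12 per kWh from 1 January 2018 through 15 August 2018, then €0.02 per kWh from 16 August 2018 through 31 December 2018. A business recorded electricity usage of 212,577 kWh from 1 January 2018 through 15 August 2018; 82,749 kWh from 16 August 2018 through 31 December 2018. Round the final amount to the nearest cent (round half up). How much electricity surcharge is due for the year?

1 January – 15 August 2018: 212,577 kWh at €0.12/kWh → €25509.24
16 August – 31 December 2018: 82,749 kWh at €0.02/kWh → €1654.98

€27164.22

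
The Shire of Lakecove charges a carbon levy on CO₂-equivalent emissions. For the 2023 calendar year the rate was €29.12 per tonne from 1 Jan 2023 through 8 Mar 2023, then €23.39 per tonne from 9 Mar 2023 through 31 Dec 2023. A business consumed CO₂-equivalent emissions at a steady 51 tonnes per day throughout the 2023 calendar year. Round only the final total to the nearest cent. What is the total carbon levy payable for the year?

1 Jan – 8 Mar 2023: 67 days × 51 tonnes/day = 3,417 tonnes at €29.12/tonne → €99503.04
9 Mar – 31 Dec 2023: 298 days × 51 tonnes/day = 15,198 tonnes at €23.39/tonne → €355481.22

€454984.26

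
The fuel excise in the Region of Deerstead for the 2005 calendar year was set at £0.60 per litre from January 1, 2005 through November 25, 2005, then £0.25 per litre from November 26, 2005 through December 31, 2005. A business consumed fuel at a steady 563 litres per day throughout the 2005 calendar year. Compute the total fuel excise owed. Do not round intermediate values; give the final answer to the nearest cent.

£116203.20

January 1 – November 25, 2005: 329 days × 563 litres/day = 185,227 litres at £0.60/litre → £111136.20
November 26 – December 31, 2005: 36 days × 563 litres/day = 20,268 litres at £0.25/litre → £5067.00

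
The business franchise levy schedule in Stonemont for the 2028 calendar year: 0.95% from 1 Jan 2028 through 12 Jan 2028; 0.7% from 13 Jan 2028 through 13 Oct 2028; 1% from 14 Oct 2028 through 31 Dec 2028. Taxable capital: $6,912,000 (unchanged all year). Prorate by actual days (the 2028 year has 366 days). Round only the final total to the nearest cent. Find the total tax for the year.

$53,426.36

1 Jan – 12 Jan 2028: 12 days at 0.95% → $6,912,000 × 0.95% × 12/366 = $2,152.9180
13 Jan – 13 Oct 2028: 275 days at 0.7% → $6,912,000 × 0.7% × 275/366 = $36,354.0984
14 Oct – 31 Dec 2028: 79 days at 1% → $6,912,000 × 1% × 79/366 = $14,919.3443
Total = $53,426.3607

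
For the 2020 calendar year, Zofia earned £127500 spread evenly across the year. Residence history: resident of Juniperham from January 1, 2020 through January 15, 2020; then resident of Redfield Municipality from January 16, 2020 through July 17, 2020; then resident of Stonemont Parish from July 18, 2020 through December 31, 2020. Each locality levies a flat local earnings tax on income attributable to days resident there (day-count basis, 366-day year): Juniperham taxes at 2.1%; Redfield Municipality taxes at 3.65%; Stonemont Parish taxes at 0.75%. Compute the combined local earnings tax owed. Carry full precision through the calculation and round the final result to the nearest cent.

Juniperham, January 1 – January 15, 2020: 15 days → £127500 × 2.1% × 15/366 = £109.7336
Redfield Municipality, January 16 – July 17, 2020: 184 days → £127500 × 3.65% × 184/366 = £2339.5902
Stonemont Parish, July 18 – December 31, 2020: 167 days → £127500 × 0.75% × 167/366 = £436.3217
Total = £2885.6455

£2885.65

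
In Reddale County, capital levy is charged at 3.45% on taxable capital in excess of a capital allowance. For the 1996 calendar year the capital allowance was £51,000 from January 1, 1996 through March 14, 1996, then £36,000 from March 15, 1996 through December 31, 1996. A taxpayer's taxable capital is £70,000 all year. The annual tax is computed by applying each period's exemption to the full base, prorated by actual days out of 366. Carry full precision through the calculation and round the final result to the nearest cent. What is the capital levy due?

£1,068.37

January 1 – March 14, 1996: 74 days, exemption £51,000 → (£70,000 − £51,000) × 3.45% × 74/366 = £132.5328
March 15 – December 31, 1996: 292 days, exemption £36,000 → (£70,000 − £36,000) × 3.45% × 292/366 = £935.8361
Total = £1,068.3689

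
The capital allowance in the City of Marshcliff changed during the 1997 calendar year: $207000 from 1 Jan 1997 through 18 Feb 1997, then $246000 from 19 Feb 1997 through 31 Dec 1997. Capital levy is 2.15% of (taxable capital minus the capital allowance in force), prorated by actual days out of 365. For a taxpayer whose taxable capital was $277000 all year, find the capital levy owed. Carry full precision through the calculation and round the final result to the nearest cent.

$779.07

1 Jan – 18 Feb 1997: 49 days, exemption $207000 → ($277000 − $207000) × 2.15% × 49/365 = $202.0411
19 Feb – 31 Dec 1997: 316 days, exemption $246000 → ($277000 − $246000) × 2.15% × 316/365 = $577.0247
Total = $779.0658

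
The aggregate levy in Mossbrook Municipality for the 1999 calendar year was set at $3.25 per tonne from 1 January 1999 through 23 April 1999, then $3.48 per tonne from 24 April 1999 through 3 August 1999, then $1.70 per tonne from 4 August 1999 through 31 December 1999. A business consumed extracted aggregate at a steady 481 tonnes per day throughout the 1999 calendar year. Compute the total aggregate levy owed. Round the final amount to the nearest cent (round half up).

$470,038.01

1 January – 23 April 1999: 113 days × 481 tonnes/day = 54,353 tonnes at $3.25/tonne → $176,647.25
24 April – 3 August 1999: 102 days × 481 tonnes/day = 49,062 tonnes at $3.48/tonne → $170,735.76
4 August – 31 December 1999: 150 days × 481 tonnes/day = 72,150 tonnes at $1.70/tonne → $122,655.00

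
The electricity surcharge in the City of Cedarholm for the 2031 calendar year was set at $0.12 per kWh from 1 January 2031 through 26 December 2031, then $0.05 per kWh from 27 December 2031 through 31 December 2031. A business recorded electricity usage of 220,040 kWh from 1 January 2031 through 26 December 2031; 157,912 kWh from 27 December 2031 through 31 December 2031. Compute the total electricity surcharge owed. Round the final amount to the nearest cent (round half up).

$34300.40

1 January – 26 December 2031: 220,040 kWh at $0.12/kWh → $26404.80
27 December – 31 December 2031: 157,912 kWh at $0.05/kWh → $7895.60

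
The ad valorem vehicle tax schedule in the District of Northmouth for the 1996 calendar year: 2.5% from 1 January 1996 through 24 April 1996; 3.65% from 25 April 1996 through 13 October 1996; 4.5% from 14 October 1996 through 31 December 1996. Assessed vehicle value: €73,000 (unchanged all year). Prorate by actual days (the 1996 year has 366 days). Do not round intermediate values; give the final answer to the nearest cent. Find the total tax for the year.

1 January – 24 April 1996: 115 days at 2.5% → €73,000 × 2.5% × 115/366 = €573.4290
25 April – 13 October 1996: 172 days at 3.65% → €73,000 × 3.65% × 172/366 = €1,252.1694
14 October – 31 December 1996: 79 days at 4.5% → €73,000 × 4.5% × 79/366 = €709.0574
Total = €2,534.6557

€2,534.66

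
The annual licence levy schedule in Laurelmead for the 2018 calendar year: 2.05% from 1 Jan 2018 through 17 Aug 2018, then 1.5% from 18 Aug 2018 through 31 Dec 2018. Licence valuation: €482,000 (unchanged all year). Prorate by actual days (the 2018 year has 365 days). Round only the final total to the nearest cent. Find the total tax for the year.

€8,893.23

1 Jan – 17 Aug 2018: 229 days at 2.05% → €482,000 × 2.05% × 229/365 = €6,199.3123
18 Aug – 31 Dec 2018: 136 days at 1.5% → €482,000 × 1.5% × 136/365 = €2,693.9178
Total = €8,893.2301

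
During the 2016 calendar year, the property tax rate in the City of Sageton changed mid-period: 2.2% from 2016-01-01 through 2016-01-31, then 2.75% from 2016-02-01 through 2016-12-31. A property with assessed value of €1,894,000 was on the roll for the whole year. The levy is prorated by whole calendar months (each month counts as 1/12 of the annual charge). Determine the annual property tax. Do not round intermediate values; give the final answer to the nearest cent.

€51,216.92

2016-01-01 to 2016-01-31: 1 month at 2.2% → €1,894,000 × 2.2% × 1/12 = €3,472.3333
2016-02-01 to 2016-12-31: 11 months at 2.75% → €1,894,000 × 2.75% × 11/12 = €47,744.5833
Total = €51,216.9167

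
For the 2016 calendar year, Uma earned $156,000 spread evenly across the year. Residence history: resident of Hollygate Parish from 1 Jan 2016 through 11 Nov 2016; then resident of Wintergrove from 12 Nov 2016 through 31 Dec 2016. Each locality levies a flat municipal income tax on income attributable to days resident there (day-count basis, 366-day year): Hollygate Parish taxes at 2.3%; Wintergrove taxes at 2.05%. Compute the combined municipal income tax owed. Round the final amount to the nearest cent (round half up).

$3,534.72

Hollygate Parish, 1 Jan – 11 Nov 2016: 316 days → $156,000 × 2.3% × 316/366 = $3,097.8361
Wintergrove, 12 Nov – 31 Dec 2016: 50 days → $156,000 × 2.05% × 50/366 = $436.8852
Total = $3,534.7213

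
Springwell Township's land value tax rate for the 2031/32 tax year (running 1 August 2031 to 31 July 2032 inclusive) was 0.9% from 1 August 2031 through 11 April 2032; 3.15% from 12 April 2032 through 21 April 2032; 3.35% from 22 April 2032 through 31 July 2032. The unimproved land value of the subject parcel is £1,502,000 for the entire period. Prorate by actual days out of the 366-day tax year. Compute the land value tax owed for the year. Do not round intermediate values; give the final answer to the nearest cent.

1 August 2031 – 11 April 2032: 255 days at 0.9% → £1,502,000 × 0.9% × 255/366 = £9,418.2787
12 April – 21 April 2032: 10 days at 3.15% → £1,502,000 × 3.15% × 10/366 = £1,292.7049
22 April – 31 July 2032: 101 days at 3.35% → £1,502,000 × 3.35% × 101/366 = £13,885.2923
Total = £24,596.2760

£24,596.28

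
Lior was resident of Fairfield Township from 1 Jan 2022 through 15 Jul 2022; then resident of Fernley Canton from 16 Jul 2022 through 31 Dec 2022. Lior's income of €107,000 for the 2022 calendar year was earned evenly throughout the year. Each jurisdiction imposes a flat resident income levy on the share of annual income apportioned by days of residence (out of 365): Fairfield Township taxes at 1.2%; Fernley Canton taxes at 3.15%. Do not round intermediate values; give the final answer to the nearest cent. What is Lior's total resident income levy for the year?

Fairfield Township, 1 Jan – 15 Jul 2022: 196 days → €107,000 × 1.2% × 196/365 = €689.4904
Fernley Canton, 16 Jul – 31 Dec 2022: 169 days → €107,000 × 3.15% × 169/365 = €1,560.5877
Total = €2,250.0781

€2,250.08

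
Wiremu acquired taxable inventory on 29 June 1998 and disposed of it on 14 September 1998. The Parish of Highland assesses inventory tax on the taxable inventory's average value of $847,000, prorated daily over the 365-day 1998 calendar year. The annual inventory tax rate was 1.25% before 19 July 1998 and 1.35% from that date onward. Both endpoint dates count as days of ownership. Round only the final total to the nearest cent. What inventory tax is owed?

29 June – 18 July 1998: 20 days at 1.25% → $847,000 × 1.25% × 20/365 = $580.1370
19 July – 14 September 1998: 58 days at 1.35% → $847,000 × 1.35% × 58/365 = $1,816.9890
Total = $2,397.1260

$2,397.13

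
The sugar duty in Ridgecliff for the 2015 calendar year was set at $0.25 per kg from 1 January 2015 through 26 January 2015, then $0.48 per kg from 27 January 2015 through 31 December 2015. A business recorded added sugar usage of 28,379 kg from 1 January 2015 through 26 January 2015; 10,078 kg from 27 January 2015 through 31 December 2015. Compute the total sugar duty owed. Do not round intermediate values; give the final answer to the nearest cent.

$11,932.19

1 January – 26 January 2015: 28,379 kg at $0.25/kg → $7,094.75
27 January – 31 December 2015: 10,078 kg at $0.48/kg → $4,837.44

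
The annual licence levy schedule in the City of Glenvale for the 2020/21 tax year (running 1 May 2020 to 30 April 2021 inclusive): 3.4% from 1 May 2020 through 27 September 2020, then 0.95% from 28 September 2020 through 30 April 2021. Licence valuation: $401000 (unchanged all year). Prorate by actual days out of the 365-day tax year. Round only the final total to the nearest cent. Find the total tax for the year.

1 May – 27 September 2020: 150 days at 3.4% → $401000 × 3.4% × 150/365 = $5603.0137
28 September 2020 – 30 April 2021: 215 days at 0.95% → $401000 × 0.95% × 215/365 = $2243.9521
Total = $7846.9658

$7846.97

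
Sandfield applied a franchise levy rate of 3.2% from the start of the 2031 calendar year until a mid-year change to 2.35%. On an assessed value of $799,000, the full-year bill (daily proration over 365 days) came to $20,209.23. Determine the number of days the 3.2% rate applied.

77 days

Let d = days at the first rate; then 365 − d days at the second rate.
$799,000 × [3.2%·d + 2.35%·(365−d)] / 365 = $20,209.23
Solving gives d = 77, so the new rate took effect on 19 Mar 2031.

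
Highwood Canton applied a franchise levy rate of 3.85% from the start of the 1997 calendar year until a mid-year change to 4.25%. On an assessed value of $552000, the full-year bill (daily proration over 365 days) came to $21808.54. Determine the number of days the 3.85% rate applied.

Let d = days at the first rate; then 365 − d days at the second rate.
$552000 × [3.85%·d + 4.25%·(365−d)] / 365 = $21808.54
Solving gives d = 273, so the new rate took effect on 1 Oct 1997.

273 days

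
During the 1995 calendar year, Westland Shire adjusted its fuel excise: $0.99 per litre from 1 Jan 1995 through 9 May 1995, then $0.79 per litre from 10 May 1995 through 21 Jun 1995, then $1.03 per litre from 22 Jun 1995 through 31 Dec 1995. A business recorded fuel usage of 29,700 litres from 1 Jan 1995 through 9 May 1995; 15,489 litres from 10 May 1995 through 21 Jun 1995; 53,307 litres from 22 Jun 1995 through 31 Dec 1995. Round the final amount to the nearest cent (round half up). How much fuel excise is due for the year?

$96,545.52

1 Jan – 9 May 1995: 29,700 litres at $0.99/litre → $29,403.00
10 May – 21 Jun 1995: 15,489 litres at $0.79/litre → $12,236.31
22 Jun – 31 Dec 1995: 53,307 litres at $1.03/litre → $54,906.21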